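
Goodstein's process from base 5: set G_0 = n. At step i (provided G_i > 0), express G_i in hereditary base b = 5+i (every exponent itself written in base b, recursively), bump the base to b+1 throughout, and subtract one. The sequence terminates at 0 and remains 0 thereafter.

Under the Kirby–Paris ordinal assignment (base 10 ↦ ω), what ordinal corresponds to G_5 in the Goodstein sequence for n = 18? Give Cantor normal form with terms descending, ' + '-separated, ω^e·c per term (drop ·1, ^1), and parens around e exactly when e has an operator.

i=0: 18 = 3·5 + 3 (b=5); 5→6: 3·6 + 3 = 21; 21−1 = 20
i=1: 20 = 3·6 + 2 (b=6); 6→7: 3·7 + 2 = 23; 23−1 = 22
i=2: 22 = 3·7 + 1 (b=7); 7→8: 3·8 + 1 = 25; 25−1 = 24
i=3: 24 = 3·8 (b=8); 8→9: 3·9 = 27; 27−1 = 26
i=4: 26 = 2·9 + 8 (b=9); 9→10: 2·10 + 8 = 28; 28−1 = 27
i=5: 27 = 2·10 + 7 (b=10); 10→11: 2·11 + 7 = 29; 29−1 = 28

ω·2 + 7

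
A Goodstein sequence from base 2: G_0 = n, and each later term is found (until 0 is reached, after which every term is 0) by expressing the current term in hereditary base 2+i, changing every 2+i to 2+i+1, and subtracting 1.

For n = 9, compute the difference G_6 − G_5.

G_0 = 9. HB_2(9) = 2^(2 + 1) + 1. Bump = 82. G_1 = 81.
G_1 = 81. HB_3(81) = 3^(3 + 1). Bump = 1024. G_2 = 1023.
G_2 = 1023. HB_4(1023) = 3·4^4 + 3·4^3 + 3·4^2 + 3·4 + 3. Bump = 9843. G_3 = 9842.
G_3 = 9842. HB_5(9842) = 3·5^5 + 3·5^3 + 3·5^2 + 3·5 + 2. Bump = 140744. G_4 = 140743.
G_4 = 140743. HB_6(140743) = 3·6^6 + 3·6^3 + 3·6^2 + 3·6 + 1. Bump = 2471827. G_5 = 2471826.
G_5 = 2471826. HB_7(2471826) = 3·7^7 + 3·7^3 + 3·7^2 + 3·7. Bump = 50333400. G_6 = 50333399.

47861573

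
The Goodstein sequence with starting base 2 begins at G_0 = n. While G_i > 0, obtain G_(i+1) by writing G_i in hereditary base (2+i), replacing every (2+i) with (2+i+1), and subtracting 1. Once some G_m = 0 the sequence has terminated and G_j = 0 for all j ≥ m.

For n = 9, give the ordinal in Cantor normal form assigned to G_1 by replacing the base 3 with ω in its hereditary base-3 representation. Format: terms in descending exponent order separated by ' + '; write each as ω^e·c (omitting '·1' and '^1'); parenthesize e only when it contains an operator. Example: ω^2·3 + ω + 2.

ω^(ω + 1)

i=0: 9 = 2^(2 + 1) + 1 (b=2); 2→3: 3^(3 + 1) + 1 = 82; 82−1 = 81
i=1: 81 = 3^(3 + 1) (b=3); 3→4: 4^(4 + 1) = 1024; 1024−1 = 1023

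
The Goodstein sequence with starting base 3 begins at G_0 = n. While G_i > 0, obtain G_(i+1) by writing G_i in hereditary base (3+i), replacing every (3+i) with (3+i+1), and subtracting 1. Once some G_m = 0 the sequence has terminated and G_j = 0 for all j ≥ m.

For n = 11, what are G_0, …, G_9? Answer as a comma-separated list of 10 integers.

G_0 = 11. HB_3(11) = 3^2 + 2. Bump = 18. G_1 = 17.
G_1 = 17. HB_4(17) = 4^2 + 1. Bump = 26. G_2 = 25.
G_2 = 25. HB_5(25) = 5^2. Bump = 36. G_3 = 35.
G_3 = 35. HB_6(35) = 5·6 + 5. Bump = 40. G_4 = 39.
G_4 = 39. HB_7(39) = 5·7 + 4. Bump = 44. G_5 = 43.
G_5 = 43. HB_8(43) = 5·8 + 3. Bump = 48. G_6 = 47.
G_6 = 47. HB_9(47) = 5·9 + 2. Bump = 52. G_7 = 51.
G_7 = 51. HB_10(51) = 5·10 + 1. Bump = 56. G_8 = 55.
G_8 = 55. HB_11(55) = 5·11. Bump = 60. G_9 = 59.

11, 17, 25, 35, 39, 43, 47, 51, 55, 59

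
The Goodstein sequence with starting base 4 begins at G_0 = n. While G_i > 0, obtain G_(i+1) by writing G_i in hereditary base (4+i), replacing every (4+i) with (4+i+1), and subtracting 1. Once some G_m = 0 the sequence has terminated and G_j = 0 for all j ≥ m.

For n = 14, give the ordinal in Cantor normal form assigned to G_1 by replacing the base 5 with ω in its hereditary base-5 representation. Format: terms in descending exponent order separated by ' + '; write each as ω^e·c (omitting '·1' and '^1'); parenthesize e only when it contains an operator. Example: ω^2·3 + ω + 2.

ω·3 + 1

G_0 = 14. HB_4(14) = 3·4 + 2. Bump = 17. G_1 = 16.
G_1 = 16. HB_5(16) = 3·5 + 1. Bump = 19. G_2 = 18.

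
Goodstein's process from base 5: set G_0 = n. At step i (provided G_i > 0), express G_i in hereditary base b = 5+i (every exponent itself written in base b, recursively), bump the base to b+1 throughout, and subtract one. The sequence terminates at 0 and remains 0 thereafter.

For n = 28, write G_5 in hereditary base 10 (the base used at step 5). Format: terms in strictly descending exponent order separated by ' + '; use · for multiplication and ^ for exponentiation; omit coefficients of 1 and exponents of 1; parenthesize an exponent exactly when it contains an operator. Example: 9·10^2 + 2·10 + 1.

(0) 28|_5 = 5^2 + 3 ↦ 6^2 + 3|_6 = 39 ⇒ 38
(1) 38|_6 = 6^2 + 2 ↦ 7^2 + 2|_7 = 51 ⇒ 50
(2) 50|_7 = 7^2 + 1 ↦ 8^2 + 1|_8 = 65 ⇒ 64
(3) 64|_8 = 8^2 ↦ 9^2|_9 = 81 ⇒ 80
(4) 80|_9 = 8·9 + 8 ↦ 8·10 + 8|_10 = 88 ⇒ 87
(5) 87|_10 = 8·10 + 7 ↦ 8·11 + 7|_11 = 95 ⇒ 94

8·10 + 7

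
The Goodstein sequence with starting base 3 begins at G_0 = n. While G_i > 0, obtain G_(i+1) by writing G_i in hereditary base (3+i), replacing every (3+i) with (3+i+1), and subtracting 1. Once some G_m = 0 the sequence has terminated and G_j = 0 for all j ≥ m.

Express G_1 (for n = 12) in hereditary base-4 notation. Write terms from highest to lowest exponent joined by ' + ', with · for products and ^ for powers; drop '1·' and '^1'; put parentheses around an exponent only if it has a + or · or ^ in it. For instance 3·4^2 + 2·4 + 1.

4^2 + 3

i=0: 12 = 3^2 + 3 (b=3); 3→4: 4^2 + 4 = 20; 20−1 = 19
i=1: 19 = 4^2 + 3 (b=4); 4→5: 5^2 + 3 = 28; 28−1 = 27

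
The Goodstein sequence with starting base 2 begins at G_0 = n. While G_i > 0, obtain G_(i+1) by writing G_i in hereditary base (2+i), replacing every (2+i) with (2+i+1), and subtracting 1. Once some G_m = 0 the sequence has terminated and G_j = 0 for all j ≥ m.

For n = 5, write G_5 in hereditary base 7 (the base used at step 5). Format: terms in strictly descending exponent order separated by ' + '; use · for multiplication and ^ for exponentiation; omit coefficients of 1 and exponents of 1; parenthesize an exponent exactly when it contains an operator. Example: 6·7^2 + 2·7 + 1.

3·7^3 + 3·7^2 + 3·7

[0] 5 ≡ 2^2 + 1 (base 2). Lift 3: 28. −1: 27.
[1] 27 ≡ 3^3 (base 3). Lift 4: 256. −1: 255.
[2] 255 ≡ 3·4^3 + 3·4^2 + 3·4 + 3 (base 4). Lift 5: 468. −1: 467.
[3] 467 ≡ 3·5^3 + 3·5^2 + 3·5 + 2 (base 5). Lift 6: 776. −1: 775.
[4] 775 ≡ 3·6^3 + 3·6^2 + 3·6 + 1 (base 6). Lift 7: 1198. −1: 1197.
[5] 1197 ≡ 3·7^3 + 3·7^2 + 3·7 (base 7). Lift 8: 1752. −1: 1751.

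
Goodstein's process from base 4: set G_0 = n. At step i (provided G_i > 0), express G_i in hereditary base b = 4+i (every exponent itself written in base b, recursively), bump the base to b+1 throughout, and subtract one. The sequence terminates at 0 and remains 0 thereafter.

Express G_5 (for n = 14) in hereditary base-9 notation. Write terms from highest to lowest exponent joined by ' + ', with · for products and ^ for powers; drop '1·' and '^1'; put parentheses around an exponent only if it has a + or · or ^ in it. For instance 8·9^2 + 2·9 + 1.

[0] 14 ≡ 3·4 + 2 (base 4). Lift 5: 17. −1: 16.
[1] 16 ≡ 3·5 + 1 (base 5). Lift 6: 19. −1: 18.
[2] 18 ≡ 3·6 (base 6). Lift 7: 21. −1: 20.
[3] 20 ≡ 2·7 + 6 (base 7). Lift 8: 22. −1: 21.
[4] 21 ≡ 2·8 + 5 (base 8). Lift 9: 23. −1: 22.
[5] 22 ≡ 2·9 + 4 (base 9). Lift 10: 24. −1: 23.

2·9 + 4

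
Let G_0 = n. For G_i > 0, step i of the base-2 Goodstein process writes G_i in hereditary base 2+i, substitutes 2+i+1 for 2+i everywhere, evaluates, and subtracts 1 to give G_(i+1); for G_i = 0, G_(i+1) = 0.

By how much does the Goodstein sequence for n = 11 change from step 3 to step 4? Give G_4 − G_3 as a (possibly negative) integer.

base 2: 11 = 2^(2 + 1) + 2 + 1; at 3: 3^(3 + 1) + 3 + 1 = 85; next = 84
base 3: 84 = 3^(3 + 1) + 3; at 4: 4^(4 + 1) + 4 = 1028; next = 1027
base 4: 1027 = 4^(4 + 1) + 3; at 5: 5^(5 + 1) + 3 = 15628; next = 15627
base 5: 15627 = 5^(5 + 1) + 2; at 6: 6^(6 + 1) + 2 = 279938; next = 279937

264310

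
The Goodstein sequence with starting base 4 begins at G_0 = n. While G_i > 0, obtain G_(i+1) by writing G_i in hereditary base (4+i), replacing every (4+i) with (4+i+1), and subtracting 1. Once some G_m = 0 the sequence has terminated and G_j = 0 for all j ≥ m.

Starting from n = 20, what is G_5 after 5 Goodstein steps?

81

i=0: 20 = 4^2 + 4 (b=4); 4→5: 5^2 + 5 = 30; 30−1 = 29
i=1: 29 = 5^2 + 4 (b=5); 5→6: 6^2 + 4 = 40; 40−1 = 39
i=2: 39 = 6^2 + 3 (b=6); 6→7: 7^2 + 3 = 52; 52−1 = 51
i=3: 51 = 7^2 + 2 (b=7); 7→8: 8^2 + 2 = 66; 66−1 = 65
i=4: 65 = 8^2 + 1 (b=8); 8→9: 9^2 + 1 = 82; 82−1 = 81
i=5: 81 = 9^2 (b=9); 9→10: 10^2 = 100; 100−1 = 99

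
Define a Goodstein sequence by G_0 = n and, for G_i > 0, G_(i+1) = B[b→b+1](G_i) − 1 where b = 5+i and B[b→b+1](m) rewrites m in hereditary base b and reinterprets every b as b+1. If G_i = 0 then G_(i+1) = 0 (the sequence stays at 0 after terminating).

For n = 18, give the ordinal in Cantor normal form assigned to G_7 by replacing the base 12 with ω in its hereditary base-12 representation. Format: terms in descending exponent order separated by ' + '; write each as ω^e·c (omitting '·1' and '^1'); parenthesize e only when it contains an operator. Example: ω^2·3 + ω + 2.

step 0: 18 = 3·5 + 3; sub 6 for 5: 3·6 + 3; = 21; G_1 = 21−1 = 20
step 1: 20 = 3·6 + 2; sub 7 for 6: 3·7 + 2; = 23; G_2 = 23−1 = 22
step 2: 22 = 3·7 + 1; sub 8 for 7: 3·8 + 1; = 25; G_3 = 25−1 = 24
step 3: 24 = 3·8; sub 9 for 8: 3·9; = 27; G_4 = 27−1 = 26
step 4: 26 = 2·9 + 8; sub 10 for 9: 2·10 + 8; = 28; G_5 = 28−1 = 27
step 5: 27 = 2·10 + 7; sub 11 for 10: 2·11 + 7; = 29; G_6 = 29−1 = 28
step 6: 28 = 2·11 + 6; sub 12 for 11: 2·12 + 6; = 30; G_7 = 30−1 = 29

ω·2 + 5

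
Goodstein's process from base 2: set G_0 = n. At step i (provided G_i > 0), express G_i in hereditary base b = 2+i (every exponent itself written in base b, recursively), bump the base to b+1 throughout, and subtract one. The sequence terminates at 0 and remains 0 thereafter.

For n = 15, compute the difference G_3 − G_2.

17469

[0] 15 ≡ 2^(2 + 1) + 2^2 + 2 + 1 (base 2). Lift 3: 112. −1: 111.
[1] 111 ≡ 3^(3 + 1) + 3^3 + 3 (base 3). Lift 4: 1284. −1: 1283.
[2] 1283 ≡ 4^(4 + 1) + 4^4 + 3 (base 4). Lift 5: 18753. −1: 18752.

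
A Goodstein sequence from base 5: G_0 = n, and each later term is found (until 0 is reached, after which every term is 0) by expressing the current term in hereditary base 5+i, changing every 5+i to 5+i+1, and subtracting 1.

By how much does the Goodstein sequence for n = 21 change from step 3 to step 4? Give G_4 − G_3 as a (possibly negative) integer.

2

i=0: 21 = 4·5 + 1 (b=5); 5→6: 4·6 + 1 = 25; 25−1 = 24
i=1: 24 = 4·6 (b=6); 6→7: 4·7 = 28; 28−1 = 27
i=2: 27 = 3·7 + 6 (b=7); 7→8: 3·8 + 6 = 30; 30−1 = 29
i=3: 29 = 3·8 + 5 (b=8); 8→9: 3·9 + 5 = 32; 32−1 = 31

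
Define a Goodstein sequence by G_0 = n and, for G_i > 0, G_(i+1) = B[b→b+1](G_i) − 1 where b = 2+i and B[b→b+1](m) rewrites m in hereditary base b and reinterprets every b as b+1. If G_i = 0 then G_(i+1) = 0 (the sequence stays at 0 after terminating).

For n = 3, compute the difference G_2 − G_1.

0

G_0=3  [base 2] 2 + 1  →[2↦3]→  3 + 1 = 4  −1 ⇒ G_1=3
G_1=3  [base 3] 3  →[3↦4]→  4 = 4  −1 ⇒ G_2=3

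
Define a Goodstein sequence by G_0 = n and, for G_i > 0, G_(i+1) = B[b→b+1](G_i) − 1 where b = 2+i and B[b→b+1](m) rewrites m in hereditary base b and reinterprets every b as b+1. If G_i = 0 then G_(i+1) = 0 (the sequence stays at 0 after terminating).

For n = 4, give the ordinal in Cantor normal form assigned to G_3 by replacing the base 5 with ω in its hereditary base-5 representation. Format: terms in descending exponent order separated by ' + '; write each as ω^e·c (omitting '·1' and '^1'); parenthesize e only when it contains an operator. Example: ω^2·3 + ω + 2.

G_0 = 4. HB_2(4) = 2^2. Bump = 27. G_1 = 26.
G_1 = 26. HB_3(26) = 2·3^2 + 2·3 + 2. Bump = 42. G_2 = 41.
G_2 = 41. HB_4(41) = 2·4^2 + 2·4 + 1. Bump = 61. G_3 = 60.
G_3 = 60. HB_5(60) = 2·5^2 + 2·5. Bump = 84. G_4 = 83.

ω^2·2 + ω·2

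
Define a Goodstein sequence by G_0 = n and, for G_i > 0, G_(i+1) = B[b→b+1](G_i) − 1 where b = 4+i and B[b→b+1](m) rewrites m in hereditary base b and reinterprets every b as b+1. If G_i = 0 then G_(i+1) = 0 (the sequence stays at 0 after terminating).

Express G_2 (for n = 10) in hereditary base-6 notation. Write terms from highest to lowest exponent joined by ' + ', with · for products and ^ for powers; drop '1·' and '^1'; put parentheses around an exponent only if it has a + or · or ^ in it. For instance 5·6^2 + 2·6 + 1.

2·6

10 —HB4→ 2·4 + 2 —bump→ 2·5 + 2 = 12 —(−1)→ 11
11 —HB5→ 2·5 + 1 —bump→ 2·6 + 1 = 13 —(−1)→ 12
12 —HB6→ 2·6 —bump→ 2·7 = 14 —(−1)→ 13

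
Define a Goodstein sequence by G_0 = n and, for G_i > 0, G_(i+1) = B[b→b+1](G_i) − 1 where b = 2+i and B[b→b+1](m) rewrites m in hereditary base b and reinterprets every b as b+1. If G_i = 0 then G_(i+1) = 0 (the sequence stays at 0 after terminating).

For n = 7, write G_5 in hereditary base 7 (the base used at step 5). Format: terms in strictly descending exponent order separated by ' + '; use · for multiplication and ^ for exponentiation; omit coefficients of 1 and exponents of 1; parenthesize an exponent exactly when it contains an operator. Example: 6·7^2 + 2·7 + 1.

i=0: 7 = 2^2 + 2 + 1 (b=2); 2→3: 3^3 + 3 + 1 = 31; 31−1 = 30
i=1: 30 = 3^3 + 3 (b=3); 3→4: 4^4 + 4 = 260; 260−1 = 259
i=2: 259 = 4^4 + 3 (b=4); 4→5: 5^5 + 3 = 3128; 3128−1 = 3127
i=3: 3127 = 5^5 + 2 (b=5); 5→6: 6^6 + 2 = 46658; 46658−1 = 46657
i=4: 46657 = 6^6 + 1 (b=6); 6→7: 7^7 + 1 = 823544; 823544−1 = 823543
i=5: 823543 = 7^7 (b=7); 7→8: 8^8 = 16777216; 16777216−1 = 16777215

7^7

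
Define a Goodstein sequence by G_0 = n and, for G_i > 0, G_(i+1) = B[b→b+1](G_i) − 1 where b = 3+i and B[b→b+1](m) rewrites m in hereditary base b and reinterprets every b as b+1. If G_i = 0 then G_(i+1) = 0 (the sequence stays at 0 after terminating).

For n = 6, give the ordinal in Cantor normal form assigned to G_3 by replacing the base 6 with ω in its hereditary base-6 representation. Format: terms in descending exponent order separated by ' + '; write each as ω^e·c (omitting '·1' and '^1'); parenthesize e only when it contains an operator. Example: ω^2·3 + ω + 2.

G_0 = 6. HB_3(6) = 2·3. Bump = 8. G_1 = 7.
G_1 = 7. HB_4(7) = 4 + 3. Bump = 8. G_2 = 7.
G_2 = 7. HB_5(7) = 5 + 2. Bump = 8. G_3 = 7.

ω + 1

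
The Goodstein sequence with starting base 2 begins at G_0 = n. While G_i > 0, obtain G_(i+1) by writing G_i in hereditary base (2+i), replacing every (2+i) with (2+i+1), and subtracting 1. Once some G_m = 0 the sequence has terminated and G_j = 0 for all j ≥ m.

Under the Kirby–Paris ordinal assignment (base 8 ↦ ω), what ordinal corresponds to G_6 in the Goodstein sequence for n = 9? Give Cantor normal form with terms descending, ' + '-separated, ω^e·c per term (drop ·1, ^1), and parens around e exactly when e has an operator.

ω^ω·3 + ω^3·3 + ω^2·3 + ω·2 + 7

9 —HB2→ 2^(2 + 1) + 1 —bump→ 3^(3 + 1) + 1 = 82 —(−1)→ 81
81 —HB3→ 3^(3 + 1) —bump→ 4^(4 + 1) = 1024 —(−1)→ 1023
1023 —HB4→ 3·4^4 + 3·4^3 + 3·4^2 + 3·4 + 3 —bump→ 3·5^5 + 3·5^3 + 3·5^2 + 3·5 + 3 = 9843 —(−1)→ 9842
9842 —HB5→ 3·5^5 + 3·5^3 + 3·5^2 + 3·5 + 2 —bump→ 3·6^6 + 3·6^3 + 3·6^2 + 3·6 + 2 = 140744 —(−1)→ 140743
140743 —HB6→ 3·6^6 + 3·6^3 + 3·6^2 + 3·6 + 1 —bump→ 3·7^7 + 3·7^3 + 3·7^2 + 3·7 + 1 = 2471827 —(−1)→ 2471826
2471826 —HB7→ 3·7^7 + 3·7^3 + 3·7^2 + 3·7 —bump→ 3·8^8 + 3·8^3 + 3·8^2 + 3·8 = 50333400 —(−1)→ 50333399
50333399 —HB8→ 3·8^8 + 3·8^3 + 3·8^2 + 2·8 + 7 —bump→ 3·9^9 + 3·9^3 + 3·9^2 + 2·9 + 7 = 1162263922 —(−1)→ 1162263921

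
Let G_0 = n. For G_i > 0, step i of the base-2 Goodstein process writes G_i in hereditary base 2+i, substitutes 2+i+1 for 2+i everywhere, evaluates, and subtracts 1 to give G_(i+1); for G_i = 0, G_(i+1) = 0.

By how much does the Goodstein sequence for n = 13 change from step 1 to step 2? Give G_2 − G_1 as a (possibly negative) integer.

1171

i=0: 13 = 2^(2 + 1) + 2^2 + 1 (b=2); 2→3: 3^(3 + 1) + 3^3 + 1 = 109; 109−1 = 108
i=1: 108 = 3^(3 + 1) + 3^3 (b=3); 3→4: 4^(4 + 1) + 4^4 = 1280; 1280−1 = 1279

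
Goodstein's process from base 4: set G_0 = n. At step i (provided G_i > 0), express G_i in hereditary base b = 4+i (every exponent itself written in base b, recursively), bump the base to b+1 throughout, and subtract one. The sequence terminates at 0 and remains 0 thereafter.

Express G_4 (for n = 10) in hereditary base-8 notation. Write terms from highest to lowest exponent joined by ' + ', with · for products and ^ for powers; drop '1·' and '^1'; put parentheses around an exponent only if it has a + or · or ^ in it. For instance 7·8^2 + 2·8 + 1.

8 + 5

[0] 10 ≡ 2·4 + 2 (base 4). Lift 5: 12. −1: 11.
[1] 11 ≡ 2·5 + 1 (base 5). Lift 6: 13. −1: 12.
[2] 12 ≡ 2·6 (base 6). Lift 7: 14. −1: 13.
[3] 13 ≡ 7 + 6 (base 7). Lift 8: 14. −1: 13.
[4] 13 ≡ 8 + 5 (base 8). Lift 9: 14. −1: 13.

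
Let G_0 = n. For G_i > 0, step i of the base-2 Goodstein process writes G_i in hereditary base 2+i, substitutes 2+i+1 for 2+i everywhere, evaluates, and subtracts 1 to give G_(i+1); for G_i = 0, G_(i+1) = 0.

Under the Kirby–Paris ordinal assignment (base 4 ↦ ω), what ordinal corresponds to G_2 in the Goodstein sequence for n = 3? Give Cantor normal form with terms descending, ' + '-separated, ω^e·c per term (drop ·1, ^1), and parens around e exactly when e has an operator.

3

i=0: 3 = 2 + 1 (b=2); 2→3: 3 + 1 = 4; 4−1 = 3
i=1: 3 = 3 (b=3); 3→4: 4 = 4; 4−1 = 3
i=2: 3 = 3 (b=4); 4→5: 3 = 3; 3−1 = 2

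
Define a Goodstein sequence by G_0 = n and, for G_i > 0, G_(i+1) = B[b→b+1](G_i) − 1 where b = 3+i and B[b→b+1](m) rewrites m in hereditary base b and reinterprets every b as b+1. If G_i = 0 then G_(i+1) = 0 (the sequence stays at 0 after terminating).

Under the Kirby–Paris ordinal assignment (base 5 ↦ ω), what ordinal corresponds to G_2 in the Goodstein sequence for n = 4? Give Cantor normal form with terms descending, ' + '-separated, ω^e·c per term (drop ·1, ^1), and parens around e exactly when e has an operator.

(0) 4|_3 = 3 + 1 ↦ 4 + 1|_4 = 5 ⇒ 4
(1) 4|_4 = 4 ↦ 5|_5 = 5 ⇒ 4
(2) 4|_5 = 4 ↦ 4|_6 = 4 ⇒ 3

4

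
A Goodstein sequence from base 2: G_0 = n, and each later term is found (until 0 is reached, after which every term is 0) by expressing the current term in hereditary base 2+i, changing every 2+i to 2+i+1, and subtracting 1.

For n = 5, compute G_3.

G_0 = 5. HB_2(5) = 2^2 + 1. Bump = 28. G_1 = 27.
G_1 = 27. HB_3(27) = 3^3. Bump = 256. G_2 = 255.
G_2 = 255. HB_4(255) = 3·4^3 + 3·4^2 + 3·4 + 3. Bump = 468. G_3 = 467.

467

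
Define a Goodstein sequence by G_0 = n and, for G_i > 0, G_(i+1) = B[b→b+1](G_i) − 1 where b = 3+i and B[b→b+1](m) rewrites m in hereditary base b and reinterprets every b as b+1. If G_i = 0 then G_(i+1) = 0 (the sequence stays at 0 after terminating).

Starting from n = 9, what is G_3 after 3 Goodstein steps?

19

G_0=9  [base 3] 3^2  →[3↦4]→  4^2 = 16  −1 ⇒ G_1=15
G_1=15  [base 4] 3·4 + 3  →[4↦5]→  3·5 + 3 = 18  −1 ⇒ G_2=17
G_2=17  [base 5] 3·5 + 2  →[5↦6]→  3·6 + 2 = 20  −1 ⇒ G_3=19
G_3=19  [base 6] 3·6 + 1  →[6↦7]→  3·7 + 1 = 22  −1 ⇒ G_4=21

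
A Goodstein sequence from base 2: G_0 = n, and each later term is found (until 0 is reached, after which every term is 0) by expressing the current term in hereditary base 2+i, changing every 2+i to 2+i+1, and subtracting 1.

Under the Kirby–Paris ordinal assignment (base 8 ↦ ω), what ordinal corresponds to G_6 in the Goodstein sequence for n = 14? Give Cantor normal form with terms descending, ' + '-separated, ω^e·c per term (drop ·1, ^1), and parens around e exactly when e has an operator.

ω^(ω + 1) + ω^5·5 + ω^4·5 + ω^3·5 + ω^2·5 + ω·5 + 3

G_0 = 14. HB_2(14) = 2^(2 + 1) + 2^2 + 2. Bump = 111. G_1 = 110.
G_1 = 110. HB_3(110) = 3^(3 + 1) + 3^3 + 2. Bump = 1282. G_2 = 1281.
G_2 = 1281. HB_4(1281) = 4^(4 + 1) + 4^4 + 1. Bump = 18751. G_3 = 18750.
G_3 = 18750. HB_5(18750) = 5^(5 + 1) + 5^5. Bump = 326592. G_4 = 326591.
G_4 = 326591. HB_6(326591) = 6^(6 + 1) + 5·6^5 + 5·6^4 + 5·6^3 + 5·6^2 + 5·6 + 5. Bump = 5862841. G_5 = 5862840.
G_5 = 5862840. HB_7(5862840) = 7^(7 + 1) + 5·7^5 + 5·7^4 + 5·7^3 + 5·7^2 + 5·7 + 4. Bump = 134404972. G_6 = 134404971.
G_6 = 134404971. HB_8(134404971) = 8^(8 + 1) + 5·8^5 + 5·8^4 + 5·8^3 + 5·8^2 + 5·8 + 3. Bump = 3487116549. G_7 = 3487116548.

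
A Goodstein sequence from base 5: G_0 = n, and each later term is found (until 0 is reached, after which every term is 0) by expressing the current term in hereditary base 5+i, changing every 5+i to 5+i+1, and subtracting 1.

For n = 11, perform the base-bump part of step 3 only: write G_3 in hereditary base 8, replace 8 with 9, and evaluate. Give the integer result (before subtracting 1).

14

(0) 11|_5 = 2·5 + 1 ↦ 2·6 + 1|_6 = 13 ⇒ 12
(1) 12|_6 = 2·6 ↦ 2·7|_7 = 14 ⇒ 13
(2) 13|_7 = 7 + 6 ↦ 8 + 6|_8 = 14 ⇒ 13
(3) 13|_8 = 8 + 5 ↦ 9 + 5|_9 = 14 ⇒ 13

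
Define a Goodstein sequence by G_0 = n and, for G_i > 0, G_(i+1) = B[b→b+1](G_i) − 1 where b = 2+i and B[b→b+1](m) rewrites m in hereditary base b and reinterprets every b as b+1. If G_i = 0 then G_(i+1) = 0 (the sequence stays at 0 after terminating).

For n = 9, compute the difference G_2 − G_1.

942

G_0 = 9. HB_2(9) = 2^(2 + 1) + 1. Bump = 82. G_1 = 81.
G_1 = 81. HB_3(81) = 3^(3 + 1). Bump = 1024. G_2 = 1023.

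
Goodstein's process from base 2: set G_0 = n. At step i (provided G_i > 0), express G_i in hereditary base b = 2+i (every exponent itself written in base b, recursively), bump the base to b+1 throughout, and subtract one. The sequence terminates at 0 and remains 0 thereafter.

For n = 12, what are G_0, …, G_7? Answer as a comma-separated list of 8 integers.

12, 107, 1065, 15685, 280019, 5764910, 134217867, 3486784574

i=0: 12 = 2^(2 + 1) + 2^2 (b=2); 2→3: 3^(3 + 1) + 3^3 = 108; 108−1 = 107
i=1: 107 = 3^(3 + 1) + 2·3^2 + 2·3 + 2 (b=3); 3→4: 4^(4 + 1) + 2·4^2 + 2·4 + 2 = 1066; 1066−1 = 1065
i=2: 1065 = 4^(4 + 1) + 2·4^2 + 2·4 + 1 (b=4); 4→5: 5^(5 + 1) + 2·5^2 + 2·5 + 1 = 15686; 15686−1 = 15685
i=3: 15685 = 5^(5 + 1) + 2·5^2 + 2·5 (b=5); 5→6: 6^(6 + 1) + 2·6^2 + 2·6 = 280020; 280020−1 = 280019
i=4: 280019 = 6^(6 + 1) + 2·6^2 + 6 + 5 (b=6); 6→7: 7^(7 + 1) + 2·7^2 + 7 + 5 = 5764911; 5764911−1 = 5764910
i=5: 5764910 = 7^(7 + 1) + 2·7^2 + 7 + 4 (b=7); 7→8: 8^(8 + 1) + 2·8^2 + 8 + 4 = 134217868; 134217868−1 = 134217867
i=6: 134217867 = 8^(8 + 1) + 2·8^2 + 8 + 3 (b=8); 8→9: 9^(9 + 1) + 2·9^2 + 9 + 3 = 3486784575; 3486784575−1 = 3486784574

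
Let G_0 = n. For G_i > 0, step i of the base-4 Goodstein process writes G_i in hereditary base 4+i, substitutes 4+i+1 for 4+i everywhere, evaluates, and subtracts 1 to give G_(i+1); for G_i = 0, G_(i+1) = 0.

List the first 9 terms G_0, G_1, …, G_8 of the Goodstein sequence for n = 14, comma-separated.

14, 16, 18, 20, 21, 22, 23, 24, 25

base 4: 14 = 3·4 + 2; at 5: 3·5 + 2 = 17; next = 16
base 5: 16 = 3·5 + 1; at 6: 3·6 + 1 = 19; next = 18
base 6: 18 = 3·6; at 7: 3·7 = 21; next = 20
base 7: 20 = 2·7 + 6; at 8: 2·8 + 6 = 22; next = 21
base 8: 21 = 2·8 + 5; at 9: 2·9 + 5 = 23; next = 22
base 9: 22 = 2·9 + 4; at 10: 2·10 + 4 = 24; next = 23
base 10: 23 = 2·10 + 3; at 11: 2·11 + 3 = 25; next = 24
base 11: 24 = 2·11 + 2; at 12: 2·12 + 2 = 26; next = 25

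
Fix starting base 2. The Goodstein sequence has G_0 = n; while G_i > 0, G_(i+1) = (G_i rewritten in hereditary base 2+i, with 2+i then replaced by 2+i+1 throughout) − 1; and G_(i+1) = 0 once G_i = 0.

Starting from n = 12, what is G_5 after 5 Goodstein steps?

5764910

i=0: 12 = 2^(2 + 1) + 2^2 (b=2); 2→3: 3^(3 + 1) + 3^3 = 108; 108−1 = 107
i=1: 107 = 3^(3 + 1) + 2·3^2 + 2·3 + 2 (b=3); 3→4: 4^(4 + 1) + 2·4^2 + 2·4 + 2 = 1066; 1066−1 = 1065
i=2: 1065 = 4^(4 + 1) + 2·4^2 + 2·4 + 1 (b=4); 4→5: 5^(5 + 1) + 2·5^2 + 2·5 + 1 = 15686; 15686−1 = 15685
i=3: 15685 = 5^(5 + 1) + 2·5^2 + 2·5 (b=5); 5→6: 6^(6 + 1) + 2·6^2 + 2·6 = 280020; 280020−1 = 280019
i=4: 280019 = 6^(6 + 1) + 2·6^2 + 6 + 5 (b=6); 6→7: 7^(7 + 1) + 2·7^2 + 7 + 5 = 5764911; 5764911−1 = 5764910
i=5: 5764910 = 7^(7 + 1) + 2·7^2 + 7 + 4 (b=7); 7→8: 8^(8 + 1) + 2·8^2 + 8 + 4 = 134217868; 134217868−1 = 134217867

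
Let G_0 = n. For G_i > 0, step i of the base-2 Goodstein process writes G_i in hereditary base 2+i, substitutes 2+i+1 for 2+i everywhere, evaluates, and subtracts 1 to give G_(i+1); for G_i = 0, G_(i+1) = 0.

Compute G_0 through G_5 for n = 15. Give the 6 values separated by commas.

15, 111, 1283, 18752, 326593, 6588344

i=0: 15 = 2^(2 + 1) + 2^2 + 2 + 1 (b=2); 2→3: 3^(3 + 1) + 3^3 + 3 + 1 = 112; 112−1 = 111
i=1: 111 = 3^(3 + 1) + 3^3 + 3 (b=3); 3→4: 4^(4 + 1) + 4^4 + 4 = 1284; 1284−1 = 1283
i=2: 1283 = 4^(4 + 1) + 4^4 + 3 (b=4); 4→5: 5^(5 + 1) + 5^5 + 3 = 18753; 18753−1 = 18752
i=3: 18752 = 5^(5 + 1) + 5^5 + 2 (b=5); 5→6: 6^(6 + 1) + 6^6 + 2 = 326594; 326594−1 = 326593
i=4: 326593 = 6^(6 + 1) + 6^6 + 1 (b=6); 6→7: 7^(7 + 1) + 7^7 + 1 = 6588345; 6588345−1 = 6588344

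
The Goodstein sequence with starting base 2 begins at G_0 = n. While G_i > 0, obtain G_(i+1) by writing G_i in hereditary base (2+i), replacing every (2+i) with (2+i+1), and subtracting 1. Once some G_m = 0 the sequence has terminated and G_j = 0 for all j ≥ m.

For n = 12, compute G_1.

107

base 2: 12 = 2^(2 + 1) + 2^2; at 3: 3^(3 + 1) + 3^3 = 108; next = 107
base 3: 107 = 3^(3 + 1) + 2·3^2 + 2·3 + 2; at 4: 4^(4 + 1) + 2·4^2 + 2·4 + 2 = 1066; next = 1065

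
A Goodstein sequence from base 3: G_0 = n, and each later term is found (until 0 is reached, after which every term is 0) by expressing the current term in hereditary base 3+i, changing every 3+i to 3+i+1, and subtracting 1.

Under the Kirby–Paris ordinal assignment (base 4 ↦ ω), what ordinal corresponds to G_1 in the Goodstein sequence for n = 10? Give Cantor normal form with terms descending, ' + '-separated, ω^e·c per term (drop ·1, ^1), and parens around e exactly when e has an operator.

ω^2

10 —HB3→ 3^2 + 1 —bump→ 4^2 + 1 = 17 —(−1)→ 16
16 —HB4→ 4^2 —bump→ 5^2 = 25 —(−1)→ 24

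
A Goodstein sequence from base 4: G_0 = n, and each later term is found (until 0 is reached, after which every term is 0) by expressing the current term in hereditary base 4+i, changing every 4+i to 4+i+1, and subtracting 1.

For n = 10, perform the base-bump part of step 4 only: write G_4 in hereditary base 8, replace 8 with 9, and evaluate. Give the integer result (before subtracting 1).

i=0: 10 = 2·4 + 2 (b=4); 4→5: 2·5 + 2 = 12; 12−1 = 11
i=1: 11 = 2·5 + 1 (b=5); 5→6: 2·6 + 1 = 13; 13−1 = 12
i=2: 12 = 2·6 (b=6); 6→7: 2·7 = 14; 14−1 = 13
i=3: 13 = 7 + 6 (b=7); 7→8: 8 + 6 = 14; 14−1 = 13

14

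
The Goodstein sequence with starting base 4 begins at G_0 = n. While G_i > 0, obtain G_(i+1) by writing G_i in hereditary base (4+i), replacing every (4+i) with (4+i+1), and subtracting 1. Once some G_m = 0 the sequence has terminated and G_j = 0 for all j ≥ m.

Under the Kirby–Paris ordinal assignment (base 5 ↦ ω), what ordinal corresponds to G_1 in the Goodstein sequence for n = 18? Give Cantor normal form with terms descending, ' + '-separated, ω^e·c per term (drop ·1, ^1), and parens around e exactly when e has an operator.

ω^2 + 1

G_0 = 18. HB_4(18) = 4^2 + 2. Bump = 27. G_1 = 26.
G_1 = 26. HB_5(26) = 5^2 + 1. Bump = 37. G_2 = 36.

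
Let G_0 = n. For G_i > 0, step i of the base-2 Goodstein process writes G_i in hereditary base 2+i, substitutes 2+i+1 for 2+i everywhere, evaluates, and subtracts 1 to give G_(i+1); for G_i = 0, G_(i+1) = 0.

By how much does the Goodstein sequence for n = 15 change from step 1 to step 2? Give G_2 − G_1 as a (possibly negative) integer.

15 —HB2→ 2^(2 + 1) + 2^2 + 2 + 1 —bump→ 3^(3 + 1) + 3^3 + 3 + 1 = 112 —(−1)→ 111
111 —HB3→ 3^(3 + 1) + 3^3 + 3 —bump→ 4^(4 + 1) + 4^4 + 4 = 1284 —(−1)→ 1283

1172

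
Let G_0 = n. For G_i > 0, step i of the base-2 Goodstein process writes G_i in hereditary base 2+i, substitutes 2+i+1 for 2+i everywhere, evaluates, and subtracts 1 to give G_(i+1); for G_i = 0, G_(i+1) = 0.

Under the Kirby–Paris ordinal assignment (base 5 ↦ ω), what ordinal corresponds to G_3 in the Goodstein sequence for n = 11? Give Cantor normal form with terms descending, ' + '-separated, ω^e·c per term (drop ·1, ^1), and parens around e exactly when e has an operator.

ω^(ω + 1) + 2

i=0: 11 = 2^(2 + 1) + 2 + 1 (b=2); 2→3: 3^(3 + 1) + 3 + 1 = 85; 85−1 = 84
i=1: 84 = 3^(3 + 1) + 3 (b=3); 3→4: 4^(4 + 1) + 4 = 1028; 1028−1 = 1027
i=2: 1027 = 4^(4 + 1) + 3 (b=4); 4→5: 5^(5 + 1) + 3 = 15628; 15628−1 = 15627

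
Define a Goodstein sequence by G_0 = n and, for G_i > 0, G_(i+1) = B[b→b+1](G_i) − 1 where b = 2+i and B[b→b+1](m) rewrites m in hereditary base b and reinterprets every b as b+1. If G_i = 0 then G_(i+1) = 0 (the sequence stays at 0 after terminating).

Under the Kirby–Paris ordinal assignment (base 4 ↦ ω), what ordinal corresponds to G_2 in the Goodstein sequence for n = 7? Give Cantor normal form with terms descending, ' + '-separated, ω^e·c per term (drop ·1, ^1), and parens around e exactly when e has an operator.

ω^ω + 3

[0] 7 ≡ 2^2 + 2 + 1 (base 2). Lift 3: 31. −1: 30.
[1] 30 ≡ 3^3 + 3 (base 3). Lift 4: 260. −1: 259.
[2] 259 ≡ 4^4 + 3 (base 4). Lift 5: 3128. −1: 3127.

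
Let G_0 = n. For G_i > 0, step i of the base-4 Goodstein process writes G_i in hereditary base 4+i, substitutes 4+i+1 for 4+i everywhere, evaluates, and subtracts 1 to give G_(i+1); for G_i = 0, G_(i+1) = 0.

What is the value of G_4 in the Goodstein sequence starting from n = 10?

13

[0] 10 ≡ 2·4 + 2 (base 4). Lift 5: 12. −1: 11.
[1] 11 ≡ 2·5 + 1 (base 5). Lift 6: 13. −1: 12.
[2] 12 ≡ 2·6 (base 6). Lift 7: 14. −1: 13.
[3] 13 ≡ 7 + 6 (base 7). Lift 8: 14. −1: 13.
[4] 13 ≡ 8 + 5 (base 8). Lift 9: 14. −1: 13.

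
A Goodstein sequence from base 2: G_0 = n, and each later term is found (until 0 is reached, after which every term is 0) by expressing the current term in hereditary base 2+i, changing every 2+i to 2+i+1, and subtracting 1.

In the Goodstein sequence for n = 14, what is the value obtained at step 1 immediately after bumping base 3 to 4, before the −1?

G_0 = 14. HB_2(14) = 2^(2 + 1) + 2^2 + 2. Bump = 111. G_1 = 110.
G_1 = 110. HB_3(110) = 3^(3 + 1) + 3^3 + 2. Bump = 1282. G_2 = 1281.

1282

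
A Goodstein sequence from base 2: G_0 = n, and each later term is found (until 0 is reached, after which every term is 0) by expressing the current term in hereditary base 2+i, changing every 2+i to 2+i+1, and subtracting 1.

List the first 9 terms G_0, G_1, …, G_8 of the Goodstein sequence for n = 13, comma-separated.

G_0=13  [base 2] 2^(2 + 1) + 2^2 + 1  →[2↦3]→  3^(3 + 1) + 3^3 + 1 = 109  −1 ⇒ G_1=108
G_1=108  [base 3] 3^(3 + 1) + 3^3  →[3↦4]→  4^(4 + 1) + 4^4 = 1280  −1 ⇒ G_2=1279
G_2=1279  [base 4] 4^(4 + 1) + 3·4^3 + 3·4^2 + 3·4 + 3  →[4↦5]→  5^(5 + 1) + 3·5^3 + 3·5^2 + 3·5 + 3 = 16093  −1 ⇒ G_3=16092
G_3=16092  [base 5] 5^(5 + 1) + 3·5^3 + 3·5^2 + 3·5 + 2  →[5↦6]→  6^(6 + 1) + 3·6^3 + 3·6^2 + 3·6 + 2 = 280712  −1 ⇒ G_4=280711
G_4=280711  [base 6] 6^(6 + 1) + 3·6^3 + 3·6^2 + 3·6 + 1  →[6↦7]→  7^(7 + 1) + 3·7^3 + 3·7^2 + 3·7 + 1 = 5765999  −1 ⇒ G_5=5765998
G_5=5765998  [base 7] 7^(7 + 1) + 3·7^3 + 3·7^2 + 3·7  →[7↦8]→  8^(8 + 1) + 3·8^3 + 3·8^2 + 3·8 = 134219480  −1 ⇒ G_6=134219479
G_6=134219479  [base 8] 8^(8 + 1) + 3·8^3 + 3·8^2 + 2·8 + 7  →[8↦9]→  9^(9 + 1) + 3·9^3 + 3·9^2 + 2·9 + 7 = 3486786856  −1 ⇒ G_7=3486786855
G_7=3486786855  [base 9] 9^(9 + 1) + 3·9^3 + 3·9^2 + 2·9 + 6  →[9↦10]→  10^(10 + 1) + 3·10^3 + 3·10^2 + 2·10 + 6 = 100000003326  −1 ⇒ G_8=100000003325

13, 108, 1279, 16092, 280711, 5765998, 134219479, 3486786855, 100000003325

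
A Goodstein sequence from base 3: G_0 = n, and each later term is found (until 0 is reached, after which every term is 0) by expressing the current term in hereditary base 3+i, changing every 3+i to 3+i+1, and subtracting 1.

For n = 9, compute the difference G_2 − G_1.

2

i=0: 9 = 3^2 (b=3); 3→4: 4^2 = 16; 16−1 = 15
i=1: 15 = 3·4 + 3 (b=4); 4→5: 3·5 + 3 = 18; 18−1 = 17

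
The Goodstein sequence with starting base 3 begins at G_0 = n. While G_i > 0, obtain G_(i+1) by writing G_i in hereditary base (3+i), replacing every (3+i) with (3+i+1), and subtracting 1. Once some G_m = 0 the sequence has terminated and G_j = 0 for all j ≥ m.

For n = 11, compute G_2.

i=0: 11 = 3^2 + 2 (b=3); 3→4: 4^2 + 2 = 18; 18−1 = 17
i=1: 17 = 4^2 + 1 (b=4); 4→5: 5^2 + 1 = 26; 26−1 = 25
i=2: 25 = 5^2 (b=5); 5→6: 6^2 = 36; 36−1 = 35

25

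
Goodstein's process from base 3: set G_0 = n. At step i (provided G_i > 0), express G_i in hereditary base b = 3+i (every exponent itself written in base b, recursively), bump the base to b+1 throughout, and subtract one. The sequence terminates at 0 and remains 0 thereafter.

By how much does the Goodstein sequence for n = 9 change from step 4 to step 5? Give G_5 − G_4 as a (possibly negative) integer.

2

base 3: 9 = 3^2; at 4: 4^2 = 16; next = 15
base 4: 15 = 3·4 + 3; at 5: 3·5 + 3 = 18; next = 17
base 5: 17 = 3·5 + 2; at 6: 3·6 + 2 = 20; next = 19
base 6: 19 = 3·6 + 1; at 7: 3·7 + 1 = 22; next = 21
base 7: 21 = 3·7; at 8: 3·8 = 24; next = 23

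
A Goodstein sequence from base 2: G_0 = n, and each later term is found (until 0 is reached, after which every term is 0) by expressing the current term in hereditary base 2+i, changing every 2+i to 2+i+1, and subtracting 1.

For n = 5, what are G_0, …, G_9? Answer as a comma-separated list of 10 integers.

i=0: 5 = 2^2 + 1 (b=2); 2→3: 3^3 + 1 = 28; 28−1 = 27
i=1: 27 = 3^3 (b=3); 3→4: 4^4 = 256; 256−1 = 255
i=2: 255 = 3·4^3 + 3·4^2 + 3·4 + 3 (b=4); 4→5: 3·5^3 + 3·5^2 + 3·5 + 3 = 468; 468−1 = 467
i=3: 467 = 3·5^3 + 3·5^2 + 3·5 + 2 (b=5); 5→6: 3·6^3 + 3·6^2 + 3·6 + 2 = 776; 776−1 = 775
i=4: 775 = 3·6^3 + 3·6^2 + 3·6 + 1 (b=6); 6→7: 3·7^3 + 3·7^2 + 3·7 + 1 = 1198; 1198−1 = 1197
i=5: 1197 = 3·7^3 + 3·7^2 + 3·7 (b=7); 7→8: 3·8^3 + 3·8^2 + 3·8 = 1752; 1752−1 = 1751
i=6: 1751 = 3·8^3 + 3·8^2 + 2·8 + 7 (b=8); 8→9: 3·9^3 + 3·9^2 + 2·9 + 7 = 2455; 2455−1 = 2454
i=7: 2454 = 3·9^3 + 3·9^2 + 2·9 + 6 (b=9); 9→10: 3·10^3 + 3·10^2 + 2·10 + 6 = 3326; 3326−1 = 3325
i=8: 3325 = 3·10^3 + 3·10^2 + 2·10 + 5 (b=10); 10→11: 3·11^3 + 3·11^2 + 2·11 + 5 = 4383; 4383−1 = 4382

5, 27, 255, 467, 775, 1197, 1751, 2454, 3325, 4382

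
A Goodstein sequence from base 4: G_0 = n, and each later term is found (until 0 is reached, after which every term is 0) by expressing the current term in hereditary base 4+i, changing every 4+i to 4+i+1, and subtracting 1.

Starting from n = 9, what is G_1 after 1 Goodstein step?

10

[0] 9 ≡ 2·4 + 1 (base 4). Lift 5: 11. −1: 10.
[1] 10 ≡ 2·5 (base 5). Lift 6: 12. −1: 11.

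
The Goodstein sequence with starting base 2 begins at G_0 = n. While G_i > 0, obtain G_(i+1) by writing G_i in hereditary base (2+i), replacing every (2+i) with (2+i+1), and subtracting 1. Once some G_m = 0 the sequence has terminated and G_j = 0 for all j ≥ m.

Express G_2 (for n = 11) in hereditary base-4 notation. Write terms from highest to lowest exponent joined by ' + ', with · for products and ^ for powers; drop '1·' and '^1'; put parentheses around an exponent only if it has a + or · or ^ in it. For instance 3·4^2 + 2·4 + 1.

base 2: 11 = 2^(2 + 1) + 2 + 1; at 3: 3^(3 + 1) + 3 + 1 = 85; next = 84
base 3: 84 = 3^(3 + 1) + 3; at 4: 4^(4 + 1) + 4 = 1028; next = 1027
base 4: 1027 = 4^(4 + 1) + 3; at 5: 5^(5 + 1) + 3 = 15628; next = 15627

4^(4 + 1) + 3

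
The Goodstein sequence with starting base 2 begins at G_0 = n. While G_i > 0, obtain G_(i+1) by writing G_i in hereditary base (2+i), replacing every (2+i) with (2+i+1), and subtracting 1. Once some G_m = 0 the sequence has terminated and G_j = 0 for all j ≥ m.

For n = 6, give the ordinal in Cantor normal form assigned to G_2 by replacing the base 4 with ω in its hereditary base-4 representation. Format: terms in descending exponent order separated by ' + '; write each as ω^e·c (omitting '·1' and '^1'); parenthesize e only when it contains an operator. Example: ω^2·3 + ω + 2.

ω^ω + 1

6 —HB2→ 2^2 + 2 —bump→ 3^3 + 3 = 30 —(−1)→ 29
29 —HB3→ 3^3 + 2 —bump→ 4^4 + 2 = 258 —(−1)→ 257
257 —HB4→ 4^4 + 1 —bump→ 5^5 + 1 = 3126 —(−1)→ 3125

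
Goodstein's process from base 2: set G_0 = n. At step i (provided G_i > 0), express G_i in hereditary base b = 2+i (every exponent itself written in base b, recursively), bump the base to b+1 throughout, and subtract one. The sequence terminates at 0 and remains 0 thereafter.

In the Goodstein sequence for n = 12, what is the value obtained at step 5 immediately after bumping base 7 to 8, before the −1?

134217868

12 —HB2→ 2^(2 + 1) + 2^2 —bump→ 3^(3 + 1) + 3^3 = 108 —(−1)→ 107
107 —HB3→ 3^(3 + 1) + 2·3^2 + 2·3 + 2 —bump→ 4^(4 + 1) + 2·4^2 + 2·4 + 2 = 1066 —(−1)→ 1065
1065 —HB4→ 4^(4 + 1) + 2·4^2 + 2·4 + 1 —bump→ 5^(5 + 1) + 2·5^2 + 2·5 + 1 = 15686 —(−1)→ 15685
15685 —HB5→ 5^(5 + 1) + 2·5^2 + 2·5 —bump→ 6^(6 + 1) + 2·6^2 + 2·6 = 280020 —(−1)→ 280019
280019 —HB6→ 6^(6 + 1) + 2·6^2 + 6 + 5 —bump→ 7^(7 + 1) + 2·7^2 + 7 + 5 = 5764911 —(−1)→ 5764910
5764910 —HB7→ 7^(7 + 1) + 2·7^2 + 7 + 4 —bump→ 8^(8 + 1) + 2·8^2 + 8 + 4 = 134217868 —(−1)→ 134217867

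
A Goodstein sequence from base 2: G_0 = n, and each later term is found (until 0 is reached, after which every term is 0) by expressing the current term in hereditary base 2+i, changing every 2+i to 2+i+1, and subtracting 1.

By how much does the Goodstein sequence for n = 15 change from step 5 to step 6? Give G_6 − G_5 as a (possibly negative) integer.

G_0=15  [base 2] 2^(2 + 1) + 2^2 + 2 + 1  →[2↦3]→  3^(3 + 1) + 3^3 + 3 + 1 = 112  −1 ⇒ G_1=111
G_1=111  [base 3] 3^(3 + 1) + 3^3 + 3  →[3↦4]→  4^(4 + 1) + 4^4 + 4 = 1284  −1 ⇒ G_2=1283
G_2=1283  [base 4] 4^(4 + 1) + 4^4 + 3  →[4↦5]→  5^(5 + 1) + 5^5 + 3 = 18753  −1 ⇒ G_3=18752
G_3=18752  [base 5] 5^(5 + 1) + 5^5 + 2  →[5↦6]→  6^(6 + 1) + 6^6 + 2 = 326594  −1 ⇒ G_4=326593
G_4=326593  [base 6] 6^(6 + 1) + 6^6 + 1  →[6↦7]→  7^(7 + 1) + 7^7 + 1 = 6588345  −1 ⇒ G_5=6588344
G_5=6588344  [base 7] 7^(7 + 1) + 7^7  →[7↦8]→  8^(8 + 1) + 8^8 = 150994944  −1 ⇒ G_6=150994943

144406599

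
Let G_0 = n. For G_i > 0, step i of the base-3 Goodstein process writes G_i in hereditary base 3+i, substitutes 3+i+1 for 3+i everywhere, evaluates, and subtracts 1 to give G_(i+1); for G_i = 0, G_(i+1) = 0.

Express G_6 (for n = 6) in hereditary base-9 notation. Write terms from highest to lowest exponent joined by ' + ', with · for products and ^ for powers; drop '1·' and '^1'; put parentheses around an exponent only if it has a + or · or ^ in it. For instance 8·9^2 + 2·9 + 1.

6

base 3: 6 = 2·3; at 4: 2·4 = 8; next = 7
base 4: 7 = 4 + 3; at 5: 5 + 3 = 8; next = 7
base 5: 7 = 5 + 2; at 6: 6 + 2 = 8; next = 7
base 6: 7 = 6 + 1; at 7: 7 + 1 = 8; next = 7
base 7: 7 = 7; at 8: 8 = 8; next = 7
base 8: 7 = 7; at 9: 7 = 7; next = 6
base 9: 6 = 6; at 10: 6 = 6; next = 5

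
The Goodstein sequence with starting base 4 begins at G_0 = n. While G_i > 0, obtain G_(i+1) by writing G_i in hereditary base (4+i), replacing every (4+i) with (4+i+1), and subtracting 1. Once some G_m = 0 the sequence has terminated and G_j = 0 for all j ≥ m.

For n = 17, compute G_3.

39

(0) 17|_4 = 4^2 + 1 ↦ 5^2 + 1|_5 = 26 ⇒ 25
(1) 25|_5 = 5^2 ↦ 6^2|_6 = 36 ⇒ 35
(2) 35|_6 = 5·6 + 5 ↦ 5·7 + 5|_7 = 40 ⇒ 39
(3) 39|_7 = 5·7 + 4 ↦ 5·8 + 4|_8 = 44 ⇒ 43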